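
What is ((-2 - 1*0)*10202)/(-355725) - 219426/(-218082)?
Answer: 13750843163/12929536575 ≈ 1.0635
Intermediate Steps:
((-2 - 1*0)*10202)/(-355725) - 219426/(-218082) = ((-2 + 0)*10202)*(-1/355725) - 219426*(-1/218082) = -2*10202*(-1/355725) + 36571/36347 = -20404*(-1/355725) + 36571/36347 = 20404/355725 + 36571/36347 = 13750843163/12929536575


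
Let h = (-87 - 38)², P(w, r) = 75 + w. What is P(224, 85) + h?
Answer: 15924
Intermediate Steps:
h = 15625 (h = (-125)² = 15625)
P(224, 85) + h = (75 + 224) + 15625 = 299 + 15625 = 15924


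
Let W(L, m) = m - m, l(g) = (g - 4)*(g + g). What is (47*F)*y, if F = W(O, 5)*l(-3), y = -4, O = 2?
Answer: 0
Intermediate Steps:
l(g) = 2*g*(-4 + g) (l(g) = (-4 + g)*(2*g) = 2*g*(-4 + g))
W(L, m) = 0
F = 0 (F = 0*(2*(-3)*(-4 - 3)) = 0*(2*(-3)*(-7)) = 0*42 = 0)
(47*F)*y = (47*0)*(-4) = 0*(-4) = 0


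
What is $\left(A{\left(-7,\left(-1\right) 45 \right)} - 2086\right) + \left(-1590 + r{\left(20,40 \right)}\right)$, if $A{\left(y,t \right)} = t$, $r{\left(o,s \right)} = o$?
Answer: $-3701$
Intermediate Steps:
$\left(A{\left(-7,\left(-1\right) 45 \right)} - 2086\right) + \left(-1590 + r{\left(20,40 \right)}\right) = \left(\left(-1\right) 45 - 2086\right) + \left(-1590 + 20\right) = \left(-45 - 2086\right) - 1570 = -2131 - 1570 = -3701$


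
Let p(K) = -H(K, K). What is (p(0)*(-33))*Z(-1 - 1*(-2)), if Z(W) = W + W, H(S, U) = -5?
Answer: -330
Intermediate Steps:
p(K) = 5 (p(K) = -1*(-5) = 5)
Z(W) = 2*W
(p(0)*(-33))*Z(-1 - 1*(-2)) = (5*(-33))*(2*(-1 - 1*(-2))) = -330*(-1 + 2) = -330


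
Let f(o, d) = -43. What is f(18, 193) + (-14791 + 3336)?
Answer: -11498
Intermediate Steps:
f(18, 193) + (-14791 + 3336) = -43 + (-14791 + 3336) = -43 - 11455 = -11498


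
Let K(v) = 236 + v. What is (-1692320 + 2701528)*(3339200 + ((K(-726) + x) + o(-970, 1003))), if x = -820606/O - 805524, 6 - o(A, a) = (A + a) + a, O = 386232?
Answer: 123375533631029486/48279 ≈ 2.5555e+12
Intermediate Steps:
o(A, a) = 6 - A - 2*a (o(A, a) = 6 - ((A + a) + a) = 6 - (A + 2*a) = 6 + (-A - 2*a) = 6 - A - 2*a)
x = -155559983087/193116 (x = -820606/386232 - 805524 = -820606*1/386232 - 805524 = -410303/193116 - 805524 = -155559983087/193116 ≈ -8.0553e+5)
(-1692320 + 2701528)*(3339200 + ((K(-726) + x) + o(-970, 1003))) = (-1692320 + 2701528)*(3339200 + (((236 - 726) - 155559983087/193116) + (6 - 1*(-970) - 2*1003))) = 1009208*(3339200 + ((-490 - 155559983087/193116) + (6 + 970 - 2006))) = 1009208*(3339200 + (-155654609927/193116 - 1030)) = 1009208*(3339200 - 155853519407/193116) = 1009208*(488999427793/193116) = 123375533631029486/48279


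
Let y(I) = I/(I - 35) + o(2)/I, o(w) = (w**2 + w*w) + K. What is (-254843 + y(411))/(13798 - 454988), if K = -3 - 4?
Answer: 39382248551/68179737840 ≈ 0.57762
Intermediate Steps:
K = -7
o(w) = -7 + 2*w**2 (o(w) = (w**2 + w*w) - 7 = (w**2 + w**2) - 7 = 2*w**2 - 7 = -7 + 2*w**2)
y(I) = 1/I + I/(-35 + I) (y(I) = I/(I - 35) + (-7 + 2*2**2)/I = I/(-35 + I) + (-7 + 2*4)/I = I/(-35 + I) + (-7 + 8)/I = I/(-35 + I) + 1/I = 1/I + I/(-35 + I))
(-254843 + y(411))/(13798 - 454988) = (-254843 + (-35 + 411 + 411**2)/(411*(-35 + 411)))/(13798 - 454988) = (-254843 + (1/411)*(-35 + 411 + 168921)/376)/(-441190) = (-254843 + (1/411)*(1/376)*169297)*(-1/441190) = (-254843 + 169297/154536)*(-1/441190) = -39382248551/154536*(-1/441190) = 39382248551/68179737840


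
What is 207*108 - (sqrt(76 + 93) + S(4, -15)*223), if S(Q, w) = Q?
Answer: 21451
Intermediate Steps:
207*108 - (sqrt(76 + 93) + S(4, -15)*223) = 207*108 - (sqrt(76 + 93) + 4*223) = 22356 - (sqrt(169) + 892) = 22356 - (13 + 892) = 22356 - 1*905 = 22356 - 905 = 21451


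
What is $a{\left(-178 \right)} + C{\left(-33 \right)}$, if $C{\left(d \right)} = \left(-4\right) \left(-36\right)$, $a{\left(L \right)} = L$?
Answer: $-34$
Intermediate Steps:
$C{\left(d \right)} = 144$
$a{\left(-178 \right)} + C{\left(-33 \right)} = -178 + 144 = -34$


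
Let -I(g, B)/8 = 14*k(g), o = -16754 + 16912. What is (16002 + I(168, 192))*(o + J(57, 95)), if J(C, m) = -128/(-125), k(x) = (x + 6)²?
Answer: -13417292196/25 ≈ -5.3669e+8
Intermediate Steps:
k(x) = (6 + x)²
J(C, m) = 128/125 (J(C, m) = -128*(-1/125) = 128/125)
o = 158
I(g, B) = -112*(6 + g)²
(16002 + I(168, 192))*(o + J(57, 95)) = (16002 - 112*(6 + 168)²)*(158 + 128/125) = (16002 - 112*174²)*(19878/125) = (16002 - 112*30276)*(19878/125) = (16002 - 3390912)*(19878/125) = -3374910*19878/125 = -13417292196/25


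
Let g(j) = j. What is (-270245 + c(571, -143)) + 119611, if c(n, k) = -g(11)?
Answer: -150645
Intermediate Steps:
c(n, k) = -11 (c(n, k) = -1*11 = -11)
(-270245 + c(571, -143)) + 119611 = (-270245 - 11) + 119611 = -270256 + 119611 = -150645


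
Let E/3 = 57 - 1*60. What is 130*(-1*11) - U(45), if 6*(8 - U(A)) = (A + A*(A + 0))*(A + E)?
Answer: 10982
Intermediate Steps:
E = -9 (E = 3*(57 - 1*60) = 3*(57 - 60) = 3*(-3) = -9)
U(A) = 8 - (-9 + A)*(A + A²)/6 (U(A) = 8 - (A + A*(A + 0))*(A - 9)/6 = 8 - (A + A*A)*(-9 + A)/6 = 8 - (A + A²)*(-9 + A)/6 = 8 - (-9 + A)*(A + A²)/6)
130*(-1*11) - U(45) = 130*(-1*11) - (8 - ⅙*45³ + (3/2)*45 + (4/3)*45²) = 130*(-11) - (8 - ⅙*91125 + 135/2 + (4/3)*2025) = -1430 - (8 - 30375/2 + 135/2 + 2700) = -1430 - 1*(-12412) = -1430 + 12412 = 10982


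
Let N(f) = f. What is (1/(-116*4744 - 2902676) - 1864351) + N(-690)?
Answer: -6439949272181/3452980 ≈ -1.8650e+6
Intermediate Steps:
(1/(-116*4744 - 2902676) - 1864351) + N(-690) = (1/(-116*4744 - 2902676) - 1864351) - 690 = (1/(-550304 - 2902676) - 1864351) - 690 = (1/(-3452980) - 1864351) - 690 = (-1/3452980 - 1864351) - 690 = -6437566715981/3452980 - 690 = -6439949272181/3452980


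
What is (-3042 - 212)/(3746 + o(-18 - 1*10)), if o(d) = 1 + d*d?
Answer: -3254/4531 ≈ -0.71816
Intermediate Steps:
o(d) = 1 + d²
(-3042 - 212)/(3746 + o(-18 - 1*10)) = (-3042 - 212)/(3746 + (1 + (-18 - 1*10)²)) = -3254/(3746 + (1 + (-18 - 10)²)) = -3254/(3746 + (1 + (-28)²)) = -3254/(3746 + (1 + 784)) = -3254/(3746 + 785) = -3254/4531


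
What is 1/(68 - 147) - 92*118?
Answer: -857625/79 ≈ -10856.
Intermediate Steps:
1/(68 - 147) - 92*118 = 1/(-79) - 10856 = -1/79 - 10856 = -857625/79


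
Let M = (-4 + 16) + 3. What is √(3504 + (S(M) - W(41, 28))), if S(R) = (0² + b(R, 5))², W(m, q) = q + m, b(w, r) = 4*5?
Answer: √3835 ≈ 61.927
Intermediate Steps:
b(w, r) = 20
M = 15 (M = 12 + 3 = 15)
W(m, q) = m + q
S(R) = 400 (S(R) = (0² + 20)² = (0 + 20)² = 20² = 400)
√(3504 + (S(M) - W(41, 28))) = √(3504 + (400 - (41 + 28))) = √(3504 + (400 - 1*69)) = √(3504 + (400 - 69)) = √(3504 + 331) = √3835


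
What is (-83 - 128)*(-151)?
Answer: 31861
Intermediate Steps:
(-83 - 128)*(-151) = -211*(-151) = 31861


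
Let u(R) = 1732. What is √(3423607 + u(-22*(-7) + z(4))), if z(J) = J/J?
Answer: √3425339 ≈ 1850.8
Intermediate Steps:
z(J) = 1
√(3423607 + u(-22*(-7) + z(4))) = √(3423607 + 1732) = √3425339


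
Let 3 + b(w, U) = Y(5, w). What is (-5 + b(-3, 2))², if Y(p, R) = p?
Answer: 9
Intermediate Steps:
b(w, U) = 2 (b(w, U) = -3 + 5 = 2)
(-5 + b(-3, 2))² = (-5 + 2)² = (-3)² = 9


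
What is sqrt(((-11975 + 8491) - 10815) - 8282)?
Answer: 3*I*sqrt(2509) ≈ 150.27*I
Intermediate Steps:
sqrt(((-11975 + 8491) - 10815) - 8282) = sqrt((-3484 - 10815) - 8282) = sqrt(-14299 - 8282) = sqrt(-22581) = 3*I*sqrt(2509)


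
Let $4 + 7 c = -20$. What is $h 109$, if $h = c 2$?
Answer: $- \frac{5232}{7} \approx -747.43$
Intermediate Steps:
$c = - \frac{24}{7}$ ($c = - \frac{4}{7} + \frac{1}{7} \left(-20\right) = - \frac{4}{7} - \frac{20}{7} = - \frac{24}{7} \approx -3.4286$)
$h = - \frac{48}{7}$ ($h = \left(- \frac{24}{7}\right) 2 = - \frac{48}{7} \approx -6.8571$)
$h 109 = \left(- \frac{48}{7}\right) 109 = - \frac{5232}{7}$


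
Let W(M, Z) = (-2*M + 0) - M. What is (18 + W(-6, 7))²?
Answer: 1296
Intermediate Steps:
W(M, Z) = -3*M (W(M, Z) = -2*M - M = -3*M)
(18 + W(-6, 7))² = (18 - 3*(-6))² = (18 + 18)² = 36² = 1296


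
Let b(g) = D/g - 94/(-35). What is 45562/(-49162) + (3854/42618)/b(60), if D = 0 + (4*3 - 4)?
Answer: -46238913583/51681257528 ≈ -0.89469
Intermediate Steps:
D = 8 (D = 0 + (12 - 4) = 0 + 8 = 8)
b(g) = 94/35 + 8/g (b(g) = 8/g - 94/(-35) = 8/g - 94*(-1/35) = 8/g + 94/35 = 94/35 + 8/g)
45562/(-49162) + (3854/42618)/b(60) = 45562/(-49162) + (3854/42618)/(94/35 + 8/60) = 45562*(-1/49162) + (3854*(1/42618))/(94/35 + 8*(1/60)) = -22781/24581 + 1927/(21309*(94/35 + 2/15)) = -22781/24581 + 1927/(21309*(296/105)) = -22781/24581 + (1927/21309)*(105/296) = -22781/24581 + 67445/2102488 = -46238913583/51681257528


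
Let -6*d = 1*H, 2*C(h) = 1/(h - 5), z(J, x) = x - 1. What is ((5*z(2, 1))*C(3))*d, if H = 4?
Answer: 0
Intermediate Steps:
z(J, x) = -1 + x
C(h) = 1/(2*(-5 + h)) (C(h) = 1/(2*(h - 5)) = 1/(2*(-5 + h)))
d = -2/3 (d = -4/6 = -1/6*4 = -2/3 ≈ -0.66667)
((5*z(2, 1))*C(3))*d = ((5*(-1 + 1))*(1/(2*(-5 + 3))))*(-2/3) = ((5*0)*((1/2)/(-2)))*(-2/3) = (0*((1/2)*(-1/2)))*(-2/3) = (0*(-1/4))*(-2/3) = 0*(-2/3) = 0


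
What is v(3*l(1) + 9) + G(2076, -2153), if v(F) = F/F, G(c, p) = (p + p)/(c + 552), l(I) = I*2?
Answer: -839/1314 ≈ -0.63851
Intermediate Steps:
l(I) = 2*I
G(c, p) = 2*p/(552 + c) (G(c, p) = (2*p)/(552 + c) = 2*p/(552 + c))
v(F) = 1
v(3*l(1) + 9) + G(2076, -2153) = 1 + 2*(-2153)/(552 + 2076) = 1 + 2*(-2153)/2628 = 1 + 2*(-2153)*(1/2628) = 1 - 2153/1314 = -839/1314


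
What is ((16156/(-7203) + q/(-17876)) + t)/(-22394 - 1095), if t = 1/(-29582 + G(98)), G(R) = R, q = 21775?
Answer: 11173191157/75827610300078 ≈ 0.00014735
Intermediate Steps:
t = -1/29484 (t = 1/(-29582 + 98) = 1/(-29484) = -1/29484 ≈ -3.3917e-5)
((16156/(-7203) + q/(-17876)) + t)/(-22394 - 1095) = ((16156/(-7203) + 21775/(-17876)) - 1/29484)/(-22394 - 1095) = ((16156*(-1/7203) + 21775*(-1/17876)) - 1/29484)/(-23489) = ((-2308/1029 - 21775/17876) - 1/29484)*(-1/23489) = (-63664283/18394404 - 1/29484)*(-1/23489) = -11173191157/3228217902*(-1/23489) = 11173191157/75827610300078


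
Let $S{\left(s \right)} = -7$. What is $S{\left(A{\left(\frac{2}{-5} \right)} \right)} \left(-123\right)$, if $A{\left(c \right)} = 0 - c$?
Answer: $861$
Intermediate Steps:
$A{\left(c \right)} = - c$
$S{\left(A{\left(\frac{2}{-5} \right)} \right)} \left(-123\right) = \left(-7\right) \left(-123\right) = 861$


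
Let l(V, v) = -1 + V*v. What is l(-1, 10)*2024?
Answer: -22264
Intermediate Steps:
l(-1, 10)*2024 = (-1 - 1*10)*2024 = (-1 - 10)*2024 = -11*2024 = -22264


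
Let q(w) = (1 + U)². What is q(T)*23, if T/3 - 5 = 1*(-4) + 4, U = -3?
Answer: 92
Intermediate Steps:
T = 15 (T = 15 + 3*(1*(-4) + 4) = 15 + 3*(-4 + 4) = 15 + 3*0 = 15 + 0 = 15)
q(w) = 4 (q(w) = (1 - 3)² = (-2)² = 4)
q(T)*23 = 4*23 = 92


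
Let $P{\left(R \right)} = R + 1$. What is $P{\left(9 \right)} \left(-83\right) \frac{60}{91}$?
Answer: $- \frac{49800}{91} \approx -547.25$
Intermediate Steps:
$P{\left(R \right)} = 1 + R$
$P{\left(9 \right)} \left(-83\right) \frac{60}{91} = \left(1 + 9\right) \left(-83\right) \frac{60}{91} = 10 \left(-83\right) 60 \cdot \frac{1}{91} = \left(-830\right) \frac{60}{91} = - \frac{49800}{91}$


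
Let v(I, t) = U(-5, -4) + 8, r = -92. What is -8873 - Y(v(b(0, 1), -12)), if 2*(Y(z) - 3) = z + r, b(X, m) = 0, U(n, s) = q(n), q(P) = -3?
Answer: -17665/2 ≈ -8832.5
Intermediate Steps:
U(n, s) = -3
v(I, t) = 5 (v(I, t) = -3 + 8 = 5)
Y(z) = -43 + z/2 (Y(z) = 3 + (z - 92)/2 = 3 + (-92 + z)/2 = 3 + (-46 + z/2) = -43 + z/2)
-8873 - Y(v(b(0, 1), -12)) = -8873 - (-43 + (½)*5) = -8873 - (-43 + 5/2) = -8873 - 1*(-81/2) = -8873 + 81/2 = -17665/2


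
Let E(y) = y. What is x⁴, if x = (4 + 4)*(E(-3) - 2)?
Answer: 2560000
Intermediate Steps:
x = -40 (x = (4 + 4)*(-3 - 2) = 8*(-5) = -40)
x⁴ = (-40)⁴ = 2560000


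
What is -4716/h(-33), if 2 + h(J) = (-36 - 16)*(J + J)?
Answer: -2358/1715 ≈ -1.3749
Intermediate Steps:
h(J) = -2 - 104*J (h(J) = -2 + (-36 - 16)*(J + J) = -2 - 104*J)
-4716/h(-33) = -4716/(-2 - 104*(-33)) = -4716/(-2 + 3432) = -4716/3430 = -4716*1/3430 = -2358/1715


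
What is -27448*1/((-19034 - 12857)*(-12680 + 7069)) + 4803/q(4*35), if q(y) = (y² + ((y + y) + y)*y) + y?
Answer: 285764993361/4684659698180 ≈ 0.061000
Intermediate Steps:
q(y) = y + 4*y² (q(y) = (y² + (2*y + y)*y) + y = (y² + (3*y)*y) + y = (y² + 3*y²) + y = 4*y² + y = y + 4*y²)
-27448*1/((-19034 - 12857)*(-12680 + 7069)) + 4803/q(4*35) = -27448*1/((-19034 - 12857)*(-12680 + 7069)) + 4803/(((4*35)*(1 + 4*(4*35)))) = -27448/((-31891*(-5611))) + 4803/((140*(1 + 4*140))) = -27448/178940401 + 4803/((140*(1 + 560))) = -27448*1/178940401 + 4803/((140*561)) = -27448/178940401 + 4803/78540 = -27448/178940401 + 4803*(1/78540) = -27448/178940401 + 1601/26180 = 285764993361/4684659698180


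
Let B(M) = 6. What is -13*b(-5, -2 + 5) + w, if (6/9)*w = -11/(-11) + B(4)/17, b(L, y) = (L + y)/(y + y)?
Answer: 649/102 ≈ 6.3627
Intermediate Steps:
b(L, y) = (L + y)/(2*y) (b(L, y) = (L + y)/((2*y)) = (L + y)*(1/(2*y)) = (L + y)/(2*y))
w = 69/34 (w = 3*(-11/(-11) + 6/17)/2 = 3*(-11*(-1/11) + 6*(1/17))/2 = 3*(1 + 6/17)/2 = (3/2)*(23/17) = 69/34 ≈ 2.0294)
-13*b(-5, -2 + 5) + w = -13*(-5 + (-2 + 5))/(2*(-2 + 5)) + 69/34 = -13*(-5 + 3)/(2*3) + 69/34 = -13*(-2)/(2*3) + 69/34 = -13*(-⅓) + 69/34 = 13/3 + 69/34 = 649/102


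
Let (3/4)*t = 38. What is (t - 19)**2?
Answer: 9025/9 ≈ 1002.8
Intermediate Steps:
t = 152/3 (t = (4/3)*38 = 152/3 ≈ 50.667)
(t - 19)**2 = (152/3 - 19)**2 = (95/3)**2 = 9025/9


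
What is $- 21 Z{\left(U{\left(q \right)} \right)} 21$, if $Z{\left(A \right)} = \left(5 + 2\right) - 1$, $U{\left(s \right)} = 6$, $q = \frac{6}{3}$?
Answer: $-2646$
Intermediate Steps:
$q = 2$ ($q = 6 \cdot \frac{1}{3} = 2$)
$Z{\left(A \right)} = 6$ ($Z{\left(A \right)} = 7 - 1 = 6$)
$- 21 Z{\left(U{\left(q \right)} \right)} 21 = \left(-21\right) 6 \cdot 21 = \left(-126\right) 21 = -2646$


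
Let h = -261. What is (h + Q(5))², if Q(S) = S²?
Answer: 55696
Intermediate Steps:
(h + Q(5))² = (-261 + 5²)² = (-261 + 25)² = (-236)² = 55696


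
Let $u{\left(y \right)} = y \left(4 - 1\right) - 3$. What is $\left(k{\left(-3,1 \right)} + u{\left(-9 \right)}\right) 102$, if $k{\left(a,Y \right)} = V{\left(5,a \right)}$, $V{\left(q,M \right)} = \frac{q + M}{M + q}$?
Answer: $-2958$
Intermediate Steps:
$u{\left(y \right)} = -3 + 3 y$ ($u{\left(y \right)} = y \left(4 - 1\right) - 3 = y 3 - 3 = 3 y - 3 = -3 + 3 y$)
$V{\left(q,M \right)} = 1$ ($V{\left(q,M \right)} = \frac{M + q}{M + q} = 1$)
$k{\left(a,Y \right)} = 1$
$\left(k{\left(-3,1 \right)} + u{\left(-9 \right)}\right) 102 = \left(1 + \left(-3 + 3 \left(-9\right)\right)\right) 102 = \left(1 - 30\right) 102 = \left(-29\right) 102 = -2958$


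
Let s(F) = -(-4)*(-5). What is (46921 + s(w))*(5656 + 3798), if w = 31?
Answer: 443402054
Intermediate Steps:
s(F) = -20 (s(F) = -4*5 = -20)
(46921 + s(w))*(5656 + 3798) = (46921 - 20)*(5656 + 3798) = 46901*9454 = 443402054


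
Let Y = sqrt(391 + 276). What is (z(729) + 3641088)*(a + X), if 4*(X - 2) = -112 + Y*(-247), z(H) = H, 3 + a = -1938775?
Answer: -7060769366868 - 899528799*sqrt(667)/4 ≈ -7.0666e+12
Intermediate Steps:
a = -1938778 (a = -3 - 1938775 = -1938778)
Y = sqrt(667) ≈ 25.826
X = -26 - 247*sqrt(667)/4 (X = 2 + (-112 + sqrt(667)*(-247))/4 = 2 + (-112 - 247*sqrt(667))/4 = 2 + (-28 - 247*sqrt(667)/4) = -26 - 247*sqrt(667)/4 ≈ -1620.8)
(z(729) + 3641088)*(a + X) = (729 + 3641088)*(-1938778 + (-26 - 247*sqrt(667)/4)) = 3641817*(-1938804 - 247*sqrt(667)/4) = -7060769366868 - 899528799*sqrt(667)/4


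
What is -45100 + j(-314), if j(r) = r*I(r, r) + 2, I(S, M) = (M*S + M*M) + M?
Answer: -61864790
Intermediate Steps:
I(S, M) = M + M² + M*S (I(S, M) = (M*S + M²) + M = (M² + M*S) + M = M + M² + M*S)
j(r) = 2 + r²*(1 + 2*r) (j(r) = r*(r*(1 + r + r)) + 2 = r*(r*(1 + 2*r)) + 2 = r²*(1 + 2*r) + 2 = 2 + r²*(1 + 2*r))
-45100 + j(-314) = -45100 + (2 + (-314)²*(1 + 2*(-314))) = -45100 + (2 + 98596*(1 - 628)) = -45100 + (2 + 98596*(-627)) = -45100 + (2 - 61819692) = -45100 - 61819690 = -61864790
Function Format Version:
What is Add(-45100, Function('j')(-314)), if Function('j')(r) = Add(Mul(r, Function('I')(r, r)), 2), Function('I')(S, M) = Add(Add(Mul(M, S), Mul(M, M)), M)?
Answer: -61864790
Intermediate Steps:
Function('I')(S, M) = Add(M, Pow(M, 2), Mul(M, S)) (Function('I')(S, M) = Add(Add(Mul(M, S), Pow(M, 2)), M) = Add(Add(Pow(M, 2), Mul(M, S)), M) = Add(M, Pow(M, 2), Mul(M, S)))
Function('j')(r) = Add(2, Mul(Pow(r, 2), Add(1, Mul(2, r)))) (Function('j')(r) = Add(Mul(r, Mul(r, Add(1, r, r))), 2) = Add(Mul(r, Mul(r, Add(1, Mul(2, r)))), 2) = Add(Mul(Pow(r, 2), Add(1, Mul(2, r))), 2) = Add(2, Mul(Pow(r, 2), Add(1, Mul(2, r)))))
Add(-45100, Function('j')(-314)) = Add(-45100, Add(2, Mul(Pow(-314, 2), Add(1, Mul(2, -314))))) = Add(-45100, Add(2, Mul(98596, Add(1, -628)))) = Add(-45100, Add(2, Mul(98596, -627))) = Add(-45100, Add(2, -61819692)) = Add(-45100, -61819690) = -61864790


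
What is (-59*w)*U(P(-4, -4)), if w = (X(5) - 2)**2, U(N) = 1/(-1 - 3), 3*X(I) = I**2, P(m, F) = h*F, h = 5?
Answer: 21299/36 ≈ 591.64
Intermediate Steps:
P(m, F) = 5*F
X(I) = I**2/3
U(N) = -1/4 (U(N) = 1/(-4) = -1/4)
w = 361/9 (w = ((1/3)*5**2 - 2)**2 = ((1/3)*25 - 2)**2 = (25/3 - 2)**2 = (19/3)**2 = 361/9 ≈ 40.111)
(-59*w)*U(P(-4, -4)) = -59*361/9*(-1/4) = -21299/9*(-1/4) = 21299/36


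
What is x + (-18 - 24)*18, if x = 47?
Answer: -709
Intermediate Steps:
x + (-18 - 24)*18 = 47 + (-18 - 24)*18 = 47 - 42*18 = 47 - 756 = -709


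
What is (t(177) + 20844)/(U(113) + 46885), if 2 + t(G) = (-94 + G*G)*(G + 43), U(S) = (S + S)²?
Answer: 6892542/97961 ≈ 70.360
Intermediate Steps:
U(S) = 4*S² (U(S) = (2*S)² = 4*S²)
t(G) = -2 + (-94 + G²)*(43 + G) (t(G) = -2 + (-94 + G*G)*(G + 43) = -2 + (-94 + G²)*(43 + G))
(t(177) + 20844)/(U(113) + 46885) = ((-4044 + 177³ - 94*177 + 43*177²) + 20844)/(4*113² + 46885) = ((-4044 + 5545233 - 16638 + 43*31329) + 20844)/(4*12769 + 46885) = ((-4044 + 5545233 - 16638 + 1347147) + 20844)/(51076 + 46885) = (6871698 + 20844)/97961 = 6892542*(1/97961) = 6892542/97961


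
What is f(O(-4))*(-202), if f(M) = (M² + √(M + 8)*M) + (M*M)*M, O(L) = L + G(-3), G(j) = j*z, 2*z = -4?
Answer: -2424 - 404*√10 ≈ -3701.6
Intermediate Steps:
z = -2 (z = (½)*(-4) = -2)
G(j) = -2*j (G(j) = j*(-2) = -2*j)
O(L) = 6 + L (O(L) = L - 2*(-3) = L + 6 = 6 + L)
f(M) = M² + M³ + M*√(8 + M) (f(M) = (M² + √(8 + M)*M) + M²*M = (M² + M*√(8 + M)) + M³ = M² + M³ + M*√(8 + M))
f(O(-4))*(-202) = ((6 - 4)*((6 - 4) + (6 - 4)² + √(8 + (6 - 4))))*(-202) = (2*(2 + 2² + √(8 + 2)))*(-202) = (2*(2 + 4 + √10))*(-202) = (2*(6 + √10))*(-202) = (12 + 2*√10)*(-202) = -2424 - 404*√10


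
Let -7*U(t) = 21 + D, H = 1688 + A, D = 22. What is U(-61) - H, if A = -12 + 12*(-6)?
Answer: -11271/7 ≈ -1610.1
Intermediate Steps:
A = -84 (A = -12 - 72 = -84)
H = 1604 (H = 1688 - 84 = 1604)
U(t) = -43/7 (U(t) = -(21 + 22)/7 = -⅐*43 = -43/7)
U(-61) - H = -43/7 - 1*1604 = -43/7 - 1604 = -11271/7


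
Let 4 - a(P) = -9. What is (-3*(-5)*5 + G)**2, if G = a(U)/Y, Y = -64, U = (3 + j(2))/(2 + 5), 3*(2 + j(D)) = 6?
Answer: 22915369/4096 ≈ 5594.6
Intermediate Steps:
j(D) = 0 (j(D) = -2 + (1/3)*6 = -2 + 2 = 0)
U = 3/7 (U = (3 + 0)/(2 + 5) = 3/7 ≈ 0.42857)
a(P) = 13 (a(P) = 4 - 1*(-9) = 4 + 9 = 13)
G = -13/64 (G = 13/(-64) = 13*(-1/64) = -13/64 ≈ -0.20313)
(-3*(-5)*5 + G)**2 = (-3*(-5)*5 - 13/64)**2 = (15*5 - 13/64)**2 = (75 - 13/64)**2 = (4787/64)**2 = 22915369/4096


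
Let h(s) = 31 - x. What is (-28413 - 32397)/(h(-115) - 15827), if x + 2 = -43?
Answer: 60810/15751 ≈ 3.8607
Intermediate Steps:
x = -45 (x = -2 - 43 = -45)
h(s) = 76 (h(s) = 31 - 1*(-45) = 31 + 45 = 76)
(-28413 - 32397)/(h(-115) - 15827) = (-28413 - 32397)/(76 - 15827) = -60810/(-15751) = -60810*(-1/15751) = 60810/15751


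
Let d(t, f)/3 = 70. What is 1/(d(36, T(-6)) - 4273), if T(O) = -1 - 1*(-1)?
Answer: -1/4063 ≈ -0.00024612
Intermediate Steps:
T(O) = 0 (T(O) = -1 + 1 = 0)
d(t, f) = 210 (d(t, f) = 3*70 = 210)
1/(d(36, T(-6)) - 4273) = 1/(210 - 4273) = 1/(-4063) = -1/4063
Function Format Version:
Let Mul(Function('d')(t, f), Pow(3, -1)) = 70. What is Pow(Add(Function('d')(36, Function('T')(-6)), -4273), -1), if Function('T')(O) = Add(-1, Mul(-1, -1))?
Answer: Rational(-1, 4063) ≈ -0.00024612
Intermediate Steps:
Function('T')(O) = 0 (Function('T')(O) = Add(-1, 1) = 0)
Function('d')(t, f) = 210 (Function('d')(t, f) = Mul(3, 70) = 210)
Pow(Add(Function('d')(36, Function('T')(-6)), -4273), -1) = Pow(Add(210, -4273), -1) = Pow(-4063, -1) = Rational(-1, 4063)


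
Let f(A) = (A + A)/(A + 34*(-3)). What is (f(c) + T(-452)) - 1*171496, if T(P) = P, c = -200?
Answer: -25963948/151 ≈ -1.7195e+5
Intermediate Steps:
f(A) = 2*A/(-102 + A) (f(A) = (2*A)/(A - 102) = (2*A)/(-102 + A) = 2*A/(-102 + A))
(f(c) + T(-452)) - 1*171496 = (2*(-200)/(-102 - 200) - 452) - 1*171496 = (2*(-200)/(-302) - 452) - 171496 = (2*(-200)*(-1/302) - 452) - 171496 = (200/151 - 452) - 171496 = -68052/151 - 171496 = -25963948/151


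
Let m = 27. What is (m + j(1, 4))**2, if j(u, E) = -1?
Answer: 676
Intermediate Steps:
(m + j(1, 4))**2 = (27 - 1)**2 = 26**2 = 676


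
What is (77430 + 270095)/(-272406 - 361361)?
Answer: -347525/633767 ≈ -0.54835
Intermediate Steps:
(77430 + 270095)/(-272406 - 361361) = 347525/(-633767) = 347525*(-1/633767) = -347525/633767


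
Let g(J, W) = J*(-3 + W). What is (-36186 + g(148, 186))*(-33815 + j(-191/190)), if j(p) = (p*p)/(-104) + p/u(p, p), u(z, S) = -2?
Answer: 577763946759951/1877200 ≈ 3.0778e+8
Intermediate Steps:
j(p) = -p/2 - p²/104 (j(p) = (p*p)/(-104) + p/(-2) = p²*(-1/104) + p*(-½) = -p²/104 - p/2 = -p/2 - p²/104)
(-36186 + g(148, 186))*(-33815 + j(-191/190)) = (-36186 + 148*(-3 + 186))*(-33815 + (-191/190)*(-52 - (-191)/190)/104) = (-36186 + 148*183)*(-33815 + (-191*1/190)*(-52 - (-191)/190)/104) = (-36186 + 27084)*(-33815 + (1/104)*(-191/190)*(-52 - 1*(-191/190))) = -9102*(-33815 + (1/104)*(-191/190)*(-52 + 191/190)) = -9102*(-33815 + (1/104)*(-191/190)*(-9689/190)) = -9102*(-33815 + 1850599/3754400) = -9102*(-126953185401/3754400) = 577763946759951/1877200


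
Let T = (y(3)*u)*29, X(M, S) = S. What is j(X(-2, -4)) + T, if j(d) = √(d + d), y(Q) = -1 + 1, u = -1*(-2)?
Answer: 2*I*√2 ≈ 2.8284*I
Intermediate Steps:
u = 2
y(Q) = 0
j(d) = √2*√d (j(d) = √(2*d) = √2*√d)
T = 0 (T = (0*2)*29 = 0*29 = 0)
j(X(-2, -4)) + T = √2*√(-4) + 0 = √2*(2*I) + 0 = 2*I*√2 + 0 = 2*I*√2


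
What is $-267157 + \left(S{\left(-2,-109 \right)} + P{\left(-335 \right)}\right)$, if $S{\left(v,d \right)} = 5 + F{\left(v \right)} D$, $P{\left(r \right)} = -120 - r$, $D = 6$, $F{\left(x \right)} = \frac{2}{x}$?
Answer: $-266943$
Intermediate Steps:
$S{\left(v,d \right)} = 5 + \frac{12}{v}$ ($S{\left(v,d \right)} = 5 + \frac{2}{v} 6 = 5 + \frac{12}{v}$)
$-267157 + \left(S{\left(-2,-109 \right)} + P{\left(-335 \right)}\right) = -267157 + \left(\left(5 + \frac{12}{-2}\right) - -215\right) = -267157 + \left(\left(5 + 12 \left(- \frac{1}{2}\right)\right) + \left(-120 + 335\right)\right) = -267157 + \left(\left(5 - 6\right) + 215\right) = -267157 + \left(-1 + 215\right) = -267157 + 214 = -266943$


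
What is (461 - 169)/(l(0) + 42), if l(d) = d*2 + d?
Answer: 146/21 ≈ 6.9524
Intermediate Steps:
l(d) = 3*d (l(d) = 2*d + d = 3*d)
(461 - 169)/(l(0) + 42) = (461 - 169)/(3*0 + 42) = 292/(0 + 42) = 292/42 = 292*(1/42) = 146/21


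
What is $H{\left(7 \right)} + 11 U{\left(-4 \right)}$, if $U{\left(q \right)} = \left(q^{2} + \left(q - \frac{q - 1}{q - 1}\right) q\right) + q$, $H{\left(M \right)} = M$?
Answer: $359$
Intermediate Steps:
$U{\left(q \right)} = q + q^{2} + q \left(-1 + q\right)$ ($U{\left(q \right)} = \left(q^{2} + \left(q - \frac{-1 + q}{-1 + q}\right) q\right) + q = \left(q^{2} + \left(q - 1\right) q\right) + q = \left(q^{2} + \left(-1 + q\right) q\right) + q = \left(q^{2} + q \left(-1 + q\right)\right) + q = q + q^{2} + q \left(-1 + q\right)$)
$H{\left(7 \right)} + 11 U{\left(-4 \right)} = 7 + 11 \cdot 2 \left(-4\right)^{2} = 7 + 11 \cdot 2 \cdot 16 = 7 + 11 \cdot 32 = 7 + 352 = 359$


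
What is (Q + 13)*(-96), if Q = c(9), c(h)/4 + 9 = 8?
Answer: -864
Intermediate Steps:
c(h) = -4 (c(h) = -36 + 4*8 = -36 + 32 = -4)
Q = -4
(Q + 13)*(-96) = (-4 + 13)*(-96) = 9*(-96) = -864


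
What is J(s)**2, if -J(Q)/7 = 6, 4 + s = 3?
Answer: 1764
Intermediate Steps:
s = -1 (s = -4 + 3 = -1)
J(Q) = -42 (J(Q) = -7*6 = -42)
J(s)**2 = (-42)**2 = 1764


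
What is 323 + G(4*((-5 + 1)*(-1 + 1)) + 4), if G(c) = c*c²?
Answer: 387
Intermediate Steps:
G(c) = c³
323 + G(4*((-5 + 1)*(-1 + 1)) + 4) = 323 + (4*((-5 + 1)*(-1 + 1)) + 4)³ = 323 + (4*(-4*0) + 4)³ = 323 + (4*0 + 4)³ = 323 + (0 + 4)³ = 323 + 4³ = 323 + 64 = 387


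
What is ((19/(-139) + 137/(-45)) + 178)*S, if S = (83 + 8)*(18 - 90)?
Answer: -796062176/695 ≈ -1.1454e+6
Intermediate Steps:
S = -6552 (S = 91*(-72) = -6552)
((19/(-139) + 137/(-45)) + 178)*S = ((19/(-139) + 137/(-45)) + 178)*(-6552) = ((19*(-1/139) + 137*(-1/45)) + 178)*(-6552) = ((-19/139 - 137/45) + 178)*(-6552) = (-19898/6255 + 178)*(-6552) = (1093492/6255)*(-6552) = -796062176/695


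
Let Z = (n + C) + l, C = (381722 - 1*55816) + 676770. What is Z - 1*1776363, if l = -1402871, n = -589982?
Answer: -2766540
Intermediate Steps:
C = 1002676 (C = (381722 - 55816) + 676770 = 325906 + 676770 = 1002676)
Z = -990177 (Z = (-589982 + 1002676) - 1402871 = 412694 - 1402871 = -990177)
Z - 1*1776363 = -990177 - 1*1776363 = -990177 - 1776363 = -2766540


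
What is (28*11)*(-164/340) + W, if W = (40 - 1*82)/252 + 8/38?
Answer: -1439167/9690 ≈ -148.52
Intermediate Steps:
W = 5/114 (W = (40 - 82)*(1/252) + 8*(1/38) = -42*1/252 + 4/19 = -⅙ + 4/19 = 5/114 ≈ 0.043860)
(28*11)*(-164/340) + W = (28*11)*(-164/340) + 5/114 = 308*(-164*1/340) + 5/114 = 308*(-41/85) + 5/114 = -12628/85 + 5/114 = -1439167/9690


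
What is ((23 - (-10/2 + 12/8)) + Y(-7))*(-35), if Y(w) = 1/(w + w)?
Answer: -925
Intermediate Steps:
Y(w) = 1/(2*w)
((23 - (-10/2 + 12/8)) + Y(-7))*(-35) = ((23 - (-10/2 + 12/8)) + (½)/(-7))*(-35) = ((23 - (-10*½ + 12*(⅛))) + (½)*(-⅐))*(-35) = ((23 - (-5 + 3/2)) - 1/14)*(-35) = ((23 - 1*(-7/2)) - 1/14)*(-35) = ((23 + 7/2) - 1/14)*(-35) = (53/2 - 1/14)*(-35) = (185/7)*(-35) = -925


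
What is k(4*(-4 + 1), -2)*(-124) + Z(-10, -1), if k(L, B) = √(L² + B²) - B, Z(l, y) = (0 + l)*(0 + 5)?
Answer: -298 - 248*√37 ≈ -1806.5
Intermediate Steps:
Z(l, y) = 5*l (Z(l, y) = l*5 = 5*l)
k(L, B) = √(B² + L²) - B
k(4*(-4 + 1), -2)*(-124) + Z(-10, -1) = (√((-2)² + (4*(-4 + 1))²) - 1*(-2))*(-124) + 5*(-10) = (√(4 + (4*(-3))²) + 2)*(-124) - 50 = (√(4 + (-12)²) + 2)*(-124) - 50 = (√(4 + 144) + 2)*(-124) - 50 = (√148 + 2)*(-124) - 50 = (2*√37 + 2)*(-124) - 50 = (2 + 2*√37)*(-124) - 50 = (-248 - 248*√37) - 50 = -298 - 248*√37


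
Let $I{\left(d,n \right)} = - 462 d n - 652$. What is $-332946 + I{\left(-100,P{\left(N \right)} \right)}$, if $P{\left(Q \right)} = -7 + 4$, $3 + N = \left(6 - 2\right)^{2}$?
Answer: $-472198$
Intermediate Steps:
$N = 13$ ($N = -3 + \left(6 - 2\right)^{2} = -3 + 4^{2} = -3 + 16 = 13$)
$P{\left(Q \right)} = -3$
$I{\left(d,n \right)} = -652 - 462 d n$ ($I{\left(d,n \right)} = - 462 d n - 652 = -652 - 462 d n$)
$-332946 + I{\left(-100,P{\left(N \right)} \right)} = -332946 - \left(652 - -138600\right) = -332946 - 139252 = -472198$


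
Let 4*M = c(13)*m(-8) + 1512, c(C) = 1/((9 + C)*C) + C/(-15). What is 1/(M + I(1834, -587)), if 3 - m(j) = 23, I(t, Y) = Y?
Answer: -858/175619 ≈ -0.0048856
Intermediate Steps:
c(C) = -C/15 + 1/(C*(9 + C)) (c(C) = 1/(C*(9 + C)) + C*(-1/15) = 1/(C*(9 + C)) - C/15 = -C/15 + 1/(C*(9 + C)))
m(j) = -20 (m(j) = 3 - 1*23 = 3 - 23 = -20)
M = 328027/858 (M = (((1/15)*(15 - 1*13³ - 9*13²)/(13*(9 + 13)))*(-20) + 1512)/4 = (((1/15)*(1/13)*(15 - 1*2197 - 9*169)/22)*(-20) + 1512)/4 = (((1/15)*(1/13)*(1/22)*(15 - 2197 - 1521))*(-20) + 1512)/4 = (((1/15)*(1/13)*(1/22)*(-3703))*(-20) + 1512)/4 = (-3703/4290*(-20) + 1512)/4 = (7406/429 + 1512)/4 = (¼)*(656054/429) = 328027/858 ≈ 382.32)
1/(M + I(1834, -587)) = 1/(328027/858 - 587) = 1/(-175619/858) = -858/175619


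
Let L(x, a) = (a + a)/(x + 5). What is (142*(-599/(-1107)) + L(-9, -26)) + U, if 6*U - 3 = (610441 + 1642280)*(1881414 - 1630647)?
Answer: 104225542152794/1107 ≈ 9.4151e+10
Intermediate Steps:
L(x, a) = 2*a/(5 + x) (L(x, a) = (2*a)/(5 + x) = 2*a/(5 + x))
U = 94151347835 (U = ½ + ((610441 + 1642280)*(1881414 - 1630647))/6 = ½ + (2252721*250767)/6 = ½ + (⅙)*564908087007 = ½ + 188302695669/2 = 94151347835)
(142*(-599/(-1107)) + L(-9, -26)) + U = (142*(-599/(-1107)) + 2*(-26)/(5 - 9)) + 94151347835 = (142*(-599*(-1/1107)) + 2*(-26)/(-4)) + 94151347835 = (142*(599/1107) + 2*(-26)*(-¼)) + 94151347835 = (85058/1107 + 13) + 94151347835 = 99449/1107 + 94151347835 = 104225542152794/1107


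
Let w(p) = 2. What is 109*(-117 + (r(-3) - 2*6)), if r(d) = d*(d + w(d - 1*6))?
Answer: -13734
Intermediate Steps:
r(d) = d*(2 + d) (r(d) = d*(d + 2) = d*(2 + d))
109*(-117 + (r(-3) - 2*6)) = 109*(-117 + (-3*(2 - 3) - 2*6)) = 109*(-117 + (-3*(-1) - 12)) = 109*(-117 + (3 - 12)) = 109*(-117 - 9) = 109*(-126) = -13734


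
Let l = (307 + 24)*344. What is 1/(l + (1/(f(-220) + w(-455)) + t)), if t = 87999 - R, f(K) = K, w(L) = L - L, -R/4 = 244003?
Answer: 220/259132499 ≈ 8.4899e-7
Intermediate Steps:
R = -976012 (R = -4*244003 = -976012)
w(L) = 0
l = 113864 (l = 331*344 = 113864)
t = 1064011 (t = 87999 - 1*(-976012) = 87999 + 976012 = 1064011)
1/(l + (1/(f(-220) + w(-455)) + t)) = 1/(113864 + (1/(-220 + 0) + 1064011)) = 1/(113864 + (1/(-220) + 1064011)) = 1/(113864 + (-1/220 + 1064011)) = 1/(113864 + 234082419/220) = 1/(259132499/220) = 220/259132499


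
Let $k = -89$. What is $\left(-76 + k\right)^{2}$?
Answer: $27225$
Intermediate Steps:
$\left(-76 + k\right)^{2} = \left(-76 - 89\right)^{2} = \left(-165\right)^{2} = 27225$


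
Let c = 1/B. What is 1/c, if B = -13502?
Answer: -13502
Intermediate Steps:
c = -1/13502 (c = 1/(-13502) = -1/13502 ≈ -7.4063e-5)
1/c = 1/(-1/13502) = -13502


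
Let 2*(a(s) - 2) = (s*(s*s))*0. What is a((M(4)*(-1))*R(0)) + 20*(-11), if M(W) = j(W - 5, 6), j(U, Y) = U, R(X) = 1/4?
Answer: -218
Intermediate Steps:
R(X) = 1/4
M(W) = -5 + W (M(W) = W - 5 = -5 + W)
a(s) = 2 (a(s) = 2 + ((s*(s*s))*0)/2 = 2 + ((s*s**2)*0)/2 = 2 + (s**3*0)/2 = 2 + (1/2)*0 = 2 + 0 = 2)
a((M(4)*(-1))*R(0)) + 20*(-11) = 2 + 20*(-11) = 2 - 220 = -218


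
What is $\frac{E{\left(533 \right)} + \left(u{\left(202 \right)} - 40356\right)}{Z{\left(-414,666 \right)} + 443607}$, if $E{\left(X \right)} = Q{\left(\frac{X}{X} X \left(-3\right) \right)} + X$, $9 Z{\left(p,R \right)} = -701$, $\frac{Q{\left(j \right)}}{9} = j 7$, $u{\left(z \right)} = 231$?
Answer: $- \frac{1262961}{3991762} \approx -0.31639$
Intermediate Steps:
$Q{\left(j \right)} = 63 j$ ($Q{\left(j \right)} = 9 j 7 = 9 \cdot 7 j = 63 j$)
$Z{\left(p,R \right)} = - \frac{701}{9}$ ($Z{\left(p,R \right)} = \frac{1}{9} \left(-701\right) = - \frac{701}{9}$)
$E{\left(X \right)} = - 188 X$ ($E{\left(X \right)} = 63 \frac{X}{X} X \left(-3\right) + X = 63 \cdot 1 X \left(-3\right) + X = 63 X \left(-3\right) + X = 63 \left(- 3 X\right) + X = - 189 X + X = - 188 X$)
$\frac{E{\left(533 \right)} + \left(u{\left(202 \right)} - 40356\right)}{Z{\left(-414,666 \right)} + 443607} = \frac{\left(-188\right) 533 + \left(231 - 40356\right)}{- \frac{701}{9} + 443607} = \frac{-100204 + \left(231 - 40356\right)}{\frac{3991762}{9}} = \left(-100204 - 40125\right) \frac{9}{3991762} = \left(-140329\right) \frac{9}{3991762} = - \frac{1262961}{3991762}$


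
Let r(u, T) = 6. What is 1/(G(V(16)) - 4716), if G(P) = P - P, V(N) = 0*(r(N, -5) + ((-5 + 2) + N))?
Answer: -1/4716 ≈ -0.00021204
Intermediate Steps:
V(N) = 0 (V(N) = 0*(6 + ((-5 + 2) + N)) = 0*(6 + (-3 + N)) = 0*(3 + N) = 0)
G(P) = 0
1/(G(V(16)) - 4716) = 1/(0 - 4716) = 1/(-4716) = -1/4716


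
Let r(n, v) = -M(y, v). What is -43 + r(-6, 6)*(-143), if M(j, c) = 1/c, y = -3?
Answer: -115/6 ≈ -19.167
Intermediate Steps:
r(n, v) = -1/v
-43 + r(-6, 6)*(-143) = -43 - 1/6*(-143) = -43 - 1*⅙*(-143) = -43 - ⅙*(-143) = -43 + 143/6 = -115/6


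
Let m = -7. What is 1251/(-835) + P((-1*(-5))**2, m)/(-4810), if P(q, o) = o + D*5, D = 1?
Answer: -601564/401635 ≈ -1.4978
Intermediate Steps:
P(q, o) = 5 + o (P(q, o) = o + 1*5 = o + 5 = 5 + o)
1251/(-835) + P((-1*(-5))**2, m)/(-4810) = 1251/(-835) + (5 - 7)/(-4810) = 1251*(-1/835) - 2*(-1/4810) = -1251/835 + 1/2405 = -601564/401635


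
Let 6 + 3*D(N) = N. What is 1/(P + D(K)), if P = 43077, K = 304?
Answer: 3/129529 ≈ 2.3161e-5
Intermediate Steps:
D(N) = -2 + N/3
1/(P + D(K)) = 1/(43077 + (-2 + (⅓)*304)) = 1/(43077 + (-2 + 304/3)) = 1/(43077 + 298/3) = 1/(129529/3) = 3/129529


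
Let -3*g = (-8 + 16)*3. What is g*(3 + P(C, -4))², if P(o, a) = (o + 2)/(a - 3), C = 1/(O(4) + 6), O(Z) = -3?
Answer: -512/9 ≈ -56.889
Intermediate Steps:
C = ⅓ (C = 1/(-3 + 6) = 1/3 = ⅓ ≈ 0.33333)
g = -8 (g = -(-8 + 16)*3/3 = -8*3/3 = -⅓*24 = -8)
P(o, a) = (2 + o)/(-3 + a)
g*(3 + P(C, -4))² = -8*(3 + (2 + ⅓)/(-3 - 4))² = -8*(3 + (7/3)/(-7))² = -8*(3 - ⅐*7/3)² = -8*(3 - ⅓)² = -8*(8/3)² = -8*64/9 = -512/9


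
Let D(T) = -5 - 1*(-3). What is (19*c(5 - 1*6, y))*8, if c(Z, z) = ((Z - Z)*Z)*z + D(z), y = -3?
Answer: -304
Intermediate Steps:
D(T) = -2 (D(T) = -5 + 3 = -2)
c(Z, z) = -2 (c(Z, z) = ((Z - Z)*Z)*z - 2 = (0*Z)*z - 2 = 0*z - 2 = 0 - 2 = -2)
(19*c(5 - 1*6, y))*8 = (19*(-2))*8 = -38*8 = -304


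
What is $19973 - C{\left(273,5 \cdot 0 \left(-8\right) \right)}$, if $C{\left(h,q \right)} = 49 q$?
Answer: $19973$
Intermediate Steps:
$19973 - C{\left(273,5 \cdot 0 \left(-8\right) \right)} = 19973 - 49 \cdot 5 \cdot 0 \left(-8\right) = 19973 - 49 \cdot 0 \left(-8\right) = 19973 - 49 \cdot 0 = 19973 - 0 = 19973 + 0 = 19973$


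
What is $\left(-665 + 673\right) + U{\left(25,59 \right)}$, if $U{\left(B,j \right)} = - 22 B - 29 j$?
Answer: $-2253$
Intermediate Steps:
$U{\left(B,j \right)} = - 29 j - 22 B$
$\left(-665 + 673\right) + U{\left(25,59 \right)} = \left(-665 + 673\right) - 2261 = 8 - 2261 = -2253$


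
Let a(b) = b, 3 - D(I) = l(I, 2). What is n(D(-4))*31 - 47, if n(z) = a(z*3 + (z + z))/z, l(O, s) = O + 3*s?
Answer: 108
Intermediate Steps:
D(I) = -3 - I (D(I) = 3 - (I + 3*2) = 3 - (I + 6) = 3 - (6 + I) = 3 + (-6 - I) = -3 - I)
n(z) = 5 (n(z) = (z*3 + (z + z))/z = (3*z + 2*z)/z = (5*z)/z = 5)
n(D(-4))*31 - 47 = 5*31 - 47 = 155 - 47 = 108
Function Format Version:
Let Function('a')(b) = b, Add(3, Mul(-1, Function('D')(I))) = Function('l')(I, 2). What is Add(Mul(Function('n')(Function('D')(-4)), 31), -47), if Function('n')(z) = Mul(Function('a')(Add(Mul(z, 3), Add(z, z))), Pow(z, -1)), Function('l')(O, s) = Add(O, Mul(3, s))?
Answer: 108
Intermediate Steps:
Function('D')(I) = Add(-3, Mul(-1, I)) (Function('D')(I) = Add(3, Mul(-1, Add(I, Mul(3, 2)))) = Add(3, Mul(-1, Add(I, 6))) = Add(3, Mul(-1, Add(6, I))) = Add(3, Add(-6, Mul(-1, I))) = Add(-3, Mul(-1, I)))
Function('n')(z) = 5 (Function('n')(z) = Mul(Add(Mul(z, 3), Add(z, z)), Pow(z, -1)) = Mul(Add(Mul(3, z), Mul(2, z)), Pow(z, -1)) = Mul(Mul(5, z), Pow(z, -1)) = 5)
Add(Mul(Function('n')(Function('D')(-4)), 31), -47) = Add(Mul(5, 31), -47) = Add(155, -47) = 108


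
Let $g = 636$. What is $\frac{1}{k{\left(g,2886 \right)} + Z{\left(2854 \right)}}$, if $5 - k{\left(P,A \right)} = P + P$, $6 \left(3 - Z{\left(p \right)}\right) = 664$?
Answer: $- \frac{3}{4124} \approx -0.00072745$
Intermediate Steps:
$Z{\left(p \right)} = - \frac{323}{3}$ ($Z{\left(p \right)} = 3 - \frac{332}{3} = - \frac{323}{3}$)
$k{\left(P,A \right)} = 5 - 2 P$ ($k{\left(P,A \right)} = 5 - \left(P + P\right) = 5 - 2 P$)
$\frac{1}{k{\left(g,2886 \right)} + Z{\left(2854 \right)}} = \frac{1}{\left(5 - 1272\right) - \frac{323}{3}} = \frac{1}{-1267 - \frac{323}{3}} = \frac{1}{- \frac{4124}{3}} = - \frac{3}{4124}$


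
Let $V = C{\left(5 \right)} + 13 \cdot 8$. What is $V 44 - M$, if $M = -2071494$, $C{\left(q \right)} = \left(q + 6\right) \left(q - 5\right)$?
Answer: $2076070$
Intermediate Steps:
$C{\left(q \right)} = \left(-5 + q\right) \left(6 + q\right)$ ($C{\left(q \right)} = \left(6 + q\right) \left(-5 + q\right) = \left(-5 + q\right) \left(6 + q\right)$)
$V = 104$ ($V = \left(-30 + 5 + 5^{2}\right) + 13 \cdot 8 = \left(-30 + 5 + 25\right) + 104 = 0 + 104 = 104$)
$V 44 - M = 104 \cdot 44 - -2071494 = 4576 + 2071494 = 2076070$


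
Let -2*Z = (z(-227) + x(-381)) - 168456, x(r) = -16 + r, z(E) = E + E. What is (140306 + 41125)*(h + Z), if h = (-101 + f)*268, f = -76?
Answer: 13504816485/2 ≈ 6.7524e+9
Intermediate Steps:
z(E) = 2*E
h = -47436 (h = (-101 - 76)*268 = -177*268 = -47436)
Z = 169307/2 (Z = -((2*(-227) + (-16 - 381)) - 168456)/2 = -((-454 - 397) - 168456)/2 = -(-851 - 168456)/2 = -½*(-169307) = 169307/2 ≈ 84654.)
(140306 + 41125)*(h + Z) = (140306 + 41125)*(-47436 + 169307/2) = 181431*(74435/2) = 13504816485/2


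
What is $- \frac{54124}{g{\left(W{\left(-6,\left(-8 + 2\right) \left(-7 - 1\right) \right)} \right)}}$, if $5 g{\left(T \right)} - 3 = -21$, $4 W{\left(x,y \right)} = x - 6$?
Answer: $\frac{135310}{9} \approx 15034.0$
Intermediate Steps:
$W{\left(x,y \right)} = - \frac{3}{2} + \frac{x}{4}$ ($W{\left(x,y \right)} = \frac{x - 6}{4} = \frac{-6 + x}{4} = - \frac{3}{2} + \frac{x}{4}$)
$g{\left(T \right)} = - \frac{18}{5}$ ($g{\left(T \right)} = \frac{3}{5} + \frac{1}{5} \left(-21\right) = \frac{3}{5} - \frac{21}{5} = - \frac{18}{5}$)
$- \frac{54124}{g{\left(W{\left(-6,\left(-8 + 2\right) \left(-7 - 1\right) \right)} \right)}} = - \frac{54124}{- \frac{18}{5}} = \left(-54124\right) \left(- \frac{5}{18}\right) = \frac{135310}{9}$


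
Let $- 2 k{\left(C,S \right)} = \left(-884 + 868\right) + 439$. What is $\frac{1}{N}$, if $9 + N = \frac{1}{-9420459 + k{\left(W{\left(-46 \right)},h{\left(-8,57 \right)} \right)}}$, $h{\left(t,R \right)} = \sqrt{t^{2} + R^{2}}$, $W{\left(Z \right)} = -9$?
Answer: $- \frac{18841341}{169572071} \approx -0.11111$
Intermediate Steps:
$h{\left(t,R \right)} = \sqrt{R^{2} + t^{2}}$
$k{\left(C,S \right)} = - \frac{423}{2}$ ($k{\left(C,S \right)} = - \frac{\left(-884 + 868\right) + 439}{2} = - \frac{-16 + 439}{2} = \left(- \frac{1}{2}\right) 423 = - \frac{423}{2}$)
$N = - \frac{169572071}{18841341}$ ($N = -9 + \frac{1}{-9420459 - \frac{423}{2}} = -9 + \frac{1}{- \frac{18841341}{2}} = -9 - \frac{2}{18841341} = - \frac{169572071}{18841341} \approx -9.0$)
$\frac{1}{N} = \frac{1}{- \frac{169572071}{18841341}} = - \frac{18841341}{169572071}$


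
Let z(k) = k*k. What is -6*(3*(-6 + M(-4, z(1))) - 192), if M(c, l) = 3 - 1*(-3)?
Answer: 1152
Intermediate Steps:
z(k) = k²
M(c, l) = 6 (M(c, l) = 3 + 3 = 6)
-6*(3*(-6 + M(-4, z(1))) - 192) = -6*(3*(-6 + 6) - 192) = -6*(3*0 - 192) = -6*(0 - 192) = -6*(-192) = 1152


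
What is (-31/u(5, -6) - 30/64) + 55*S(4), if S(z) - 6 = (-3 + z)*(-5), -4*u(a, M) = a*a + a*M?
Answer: 4757/160 ≈ 29.731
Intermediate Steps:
u(a, M) = -a²/4 - M*a/4 (u(a, M) = -(a*a + a*M)/4 = -(a² + M*a)/4 = -a²/4 - M*a/4)
S(z) = 21 - 5*z (S(z) = 6 + (-3 + z)*(-5) = 6 + (15 - 5*z) = 21 - 5*z)
(-31/u(5, -6) - 30/64) + 55*S(4) = (-31*(-4/(5*(-6 + 5))) - 30/64) + 55*(21 - 5*4) = (-31/((-¼*5*(-1))) - 30*1/64) + 55*(21 - 20) = (-31/5/4 - 15/32) + 55*1 = (-31*⅘ - 15/32) + 55 = (-124/5 - 15/32) + 55 = -4043/160 + 55 = 4757/160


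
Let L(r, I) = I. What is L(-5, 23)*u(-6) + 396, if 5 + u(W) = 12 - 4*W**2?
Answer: -2755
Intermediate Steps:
u(W) = 7 - 4*W**2 (u(W) = -5 + (12 - 4*W**2) = 7 - 4*W**2)
L(-5, 23)*u(-6) + 396 = 23*(7 - 4*(-6)**2) + 396 = 23*(7 - 4*36) + 396 = 23*(7 - 144) + 396 = 23*(-137) + 396 = -3151 + 396 = -2755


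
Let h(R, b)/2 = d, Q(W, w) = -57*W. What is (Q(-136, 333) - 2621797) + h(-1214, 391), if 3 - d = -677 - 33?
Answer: -2612619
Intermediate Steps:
d = 713 (d = 3 - (-677 - 33) = 3 - 1*(-710) = 3 + 710 = 713)
h(R, b) = 1426 (h(R, b) = 2*713 = 1426)
(Q(-136, 333) - 2621797) + h(-1214, 391) = (-57*(-136) - 2621797) + 1426 = (7752 - 2621797) + 1426 = -2614045 + 1426 = -2612619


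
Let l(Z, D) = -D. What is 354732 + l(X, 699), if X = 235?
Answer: 354033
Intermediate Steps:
354732 + l(X, 699) = 354732 - 1*699 = 354732 - 699 = 354033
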